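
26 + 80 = 106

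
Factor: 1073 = 29^1*37^1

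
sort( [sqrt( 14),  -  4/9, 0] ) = [- 4/9,0 , sqrt(14) ] 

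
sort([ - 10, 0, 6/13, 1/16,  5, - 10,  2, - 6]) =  [ - 10, - 10, - 6,0, 1/16 , 6/13,2, 5 ] 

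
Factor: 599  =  599^1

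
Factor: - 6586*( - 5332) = 35116552 = 2^3*31^1*37^1*43^1*89^1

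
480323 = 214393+265930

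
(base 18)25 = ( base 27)1E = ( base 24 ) 1H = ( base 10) 41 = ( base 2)101001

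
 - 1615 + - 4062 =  - 5677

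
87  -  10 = 77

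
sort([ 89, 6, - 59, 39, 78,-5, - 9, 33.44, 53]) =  [-59, - 9,-5,6,  33.44,39,53, 78,89]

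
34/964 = 17/482 = 0.04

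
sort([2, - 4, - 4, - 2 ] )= [ - 4, - 4,-2,  2 ]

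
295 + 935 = 1230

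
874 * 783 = 684342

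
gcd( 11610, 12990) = 30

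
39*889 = 34671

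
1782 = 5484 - 3702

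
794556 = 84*9459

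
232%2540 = 232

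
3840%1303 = 1234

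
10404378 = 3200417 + 7203961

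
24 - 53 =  - 29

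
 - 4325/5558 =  - 1 +1233/5558 = -0.78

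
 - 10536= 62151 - 72687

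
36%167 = 36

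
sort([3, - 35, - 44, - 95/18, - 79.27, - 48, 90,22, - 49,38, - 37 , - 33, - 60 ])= [ -79.27, - 60, - 49, - 48, - 44, - 37, - 35, - 33, - 95/18,3, 22, 38,90]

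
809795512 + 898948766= 1708744278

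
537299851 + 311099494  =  848399345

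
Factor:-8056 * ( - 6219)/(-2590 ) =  - 25050132/1295 =- 2^2*3^2 * 5^(-1 )*7^(-1)*19^1*37^( - 1 )*53^1*691^1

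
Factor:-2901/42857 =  - 3^1*17^(-1 )*967^1*2521^( - 1)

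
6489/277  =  6489/277  =  23.43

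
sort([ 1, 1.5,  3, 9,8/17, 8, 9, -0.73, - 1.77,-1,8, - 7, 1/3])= [ - 7, - 1.77,  -  1, - 0.73, 1/3, 8/17,1, 1.5, 3, 8,8,9,9] 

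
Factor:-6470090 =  - 2^1*5^1*11^1*  131^1 * 449^1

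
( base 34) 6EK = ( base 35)62c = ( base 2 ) 1110100001000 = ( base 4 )1310020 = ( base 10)7432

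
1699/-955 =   -  1699/955 = -1.78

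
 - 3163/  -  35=90 + 13/35 = 90.37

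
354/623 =354/623 = 0.57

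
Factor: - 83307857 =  -83307857^1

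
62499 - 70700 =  - 8201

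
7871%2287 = 1010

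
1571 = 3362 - 1791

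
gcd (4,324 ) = 4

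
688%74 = 22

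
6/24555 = 2/8185 = 0.00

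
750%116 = 54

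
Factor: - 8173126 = -2^1*13^1 * 314351^1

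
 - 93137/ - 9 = 93137/9 = 10348.56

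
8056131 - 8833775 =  - 777644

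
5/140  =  1/28 = 0.04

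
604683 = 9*67187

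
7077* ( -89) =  - 629853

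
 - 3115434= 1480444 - 4595878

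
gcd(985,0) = 985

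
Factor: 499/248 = 2^( - 3 ) * 31^( - 1 )*499^1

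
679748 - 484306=195442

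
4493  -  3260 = 1233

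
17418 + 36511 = 53929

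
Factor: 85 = 5^1*17^1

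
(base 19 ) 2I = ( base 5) 211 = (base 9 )62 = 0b111000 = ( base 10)56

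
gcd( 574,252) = 14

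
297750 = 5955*50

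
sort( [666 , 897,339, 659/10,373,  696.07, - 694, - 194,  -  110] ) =[ - 694, - 194, - 110,659/10,339,  373,666, 696.07,897]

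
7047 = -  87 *( - 81)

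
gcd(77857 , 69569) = 1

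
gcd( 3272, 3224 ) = 8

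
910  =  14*65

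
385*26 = 10010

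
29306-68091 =  -  38785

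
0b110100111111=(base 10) 3391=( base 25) 5ag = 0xd3f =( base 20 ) 89b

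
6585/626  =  10 + 325/626 = 10.52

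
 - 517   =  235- 752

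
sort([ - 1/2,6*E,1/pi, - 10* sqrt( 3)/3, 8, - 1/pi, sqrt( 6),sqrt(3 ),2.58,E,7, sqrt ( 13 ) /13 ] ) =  [ - 10 *sqrt(3) /3, - 1/2  ,-1/pi,sqrt( 13)/13, 1/pi , sqrt( 3 ), sqrt( 6), 2.58,E,  7,8,6*E ]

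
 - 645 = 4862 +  - 5507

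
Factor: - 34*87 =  - 2^1 *3^1*17^1*29^1 = - 2958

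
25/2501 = 25/2501 = 0.01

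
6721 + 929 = 7650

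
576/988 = 144/247 =0.58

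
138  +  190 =328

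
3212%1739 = 1473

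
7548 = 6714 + 834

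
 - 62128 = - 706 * 88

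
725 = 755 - 30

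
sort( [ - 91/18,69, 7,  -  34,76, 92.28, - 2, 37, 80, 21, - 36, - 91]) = [-91, - 36, - 34,  -  91/18 , - 2, 7,  21,37,69,76, 80 , 92.28] 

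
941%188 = 1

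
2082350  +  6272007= 8354357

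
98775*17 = 1679175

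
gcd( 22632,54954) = 6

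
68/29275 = 68/29275 = 0.00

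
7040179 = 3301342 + 3738837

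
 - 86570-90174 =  - 176744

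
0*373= 0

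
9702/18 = 539=539.00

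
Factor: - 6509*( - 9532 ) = 2^2 * 23^1*283^1*2383^1 =62043788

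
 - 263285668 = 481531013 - 744816681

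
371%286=85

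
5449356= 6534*834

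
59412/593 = 59412/593 = 100.19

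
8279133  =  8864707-585574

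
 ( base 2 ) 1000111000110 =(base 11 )3467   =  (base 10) 4550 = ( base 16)11c6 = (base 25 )770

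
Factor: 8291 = 8291^1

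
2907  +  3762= 6669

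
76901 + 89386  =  166287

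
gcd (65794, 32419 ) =1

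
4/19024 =1/4756 = 0.00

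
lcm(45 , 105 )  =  315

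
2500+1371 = 3871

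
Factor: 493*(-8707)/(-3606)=4292551/3606=2^( - 1)*3^(-1)* 17^1 * 29^1*601^(  -  1 )*8707^1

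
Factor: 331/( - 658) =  - 2^( - 1 ) *7^(  -  1) *47^(-1)*331^1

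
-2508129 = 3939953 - 6448082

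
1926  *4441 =8553366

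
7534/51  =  147 + 37/51= 147.73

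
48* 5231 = 251088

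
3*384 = 1152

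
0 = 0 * 555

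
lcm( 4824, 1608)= 4824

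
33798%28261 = 5537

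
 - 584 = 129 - 713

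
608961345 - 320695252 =288266093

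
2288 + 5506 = 7794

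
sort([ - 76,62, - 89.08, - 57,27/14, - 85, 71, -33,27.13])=[-89.08, - 85,-76,-57 ,  -  33,27/14, 27.13, 62, 71]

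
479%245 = 234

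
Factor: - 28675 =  - 5^2*31^1 *37^1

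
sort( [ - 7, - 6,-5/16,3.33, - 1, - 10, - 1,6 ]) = [ - 10, - 7,-6,  -  1, - 1, - 5/16,  3.33,6 ]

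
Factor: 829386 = 2^1*3^3*15359^1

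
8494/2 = 4247 = 4247.00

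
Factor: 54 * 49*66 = 174636 = 2^2*3^4*7^2 * 11^1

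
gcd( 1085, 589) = 31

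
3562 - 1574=1988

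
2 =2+0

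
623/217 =2 + 27/31 = 2.87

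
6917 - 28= 6889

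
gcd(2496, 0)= 2496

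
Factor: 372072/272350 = 444/325 = 2^2 * 3^1*5^( - 2) * 13^(  -  1 )*37^1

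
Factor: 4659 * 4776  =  22251384 = 2^3*3^2*199^1*1553^1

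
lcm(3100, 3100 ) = 3100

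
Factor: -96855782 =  - 2^1*48427891^1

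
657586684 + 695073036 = 1352659720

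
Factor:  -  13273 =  - 13^1*1021^1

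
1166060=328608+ 837452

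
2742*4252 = 11658984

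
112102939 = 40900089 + 71202850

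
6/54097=6/54097 =0.00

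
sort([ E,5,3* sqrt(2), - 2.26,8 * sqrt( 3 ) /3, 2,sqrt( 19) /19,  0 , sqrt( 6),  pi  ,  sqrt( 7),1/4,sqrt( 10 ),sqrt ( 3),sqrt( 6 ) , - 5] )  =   [ - 5 , - 2.26,  0,sqrt( 19)/19 , 1/4, sqrt( 3),  2,  sqrt( 6),sqrt( 6), sqrt( 7),E, pi,sqrt( 10),  3*sqrt( 2),8*sqrt(3)/3, 5] 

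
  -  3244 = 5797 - 9041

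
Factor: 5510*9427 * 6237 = 323967056490=2^1*3^4*5^1*7^1 * 11^2*19^1 *29^1*857^1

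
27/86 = 27/86 =0.31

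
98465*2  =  196930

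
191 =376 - 185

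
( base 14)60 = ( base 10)84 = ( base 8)124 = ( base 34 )2g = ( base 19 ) 48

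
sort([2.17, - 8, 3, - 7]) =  [ - 8,-7,2.17,3 ]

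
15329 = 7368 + 7961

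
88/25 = 3  +  13/25 = 3.52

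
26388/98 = 13194/49=269.27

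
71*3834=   272214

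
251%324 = 251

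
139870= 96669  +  43201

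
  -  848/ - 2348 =212/587=0.36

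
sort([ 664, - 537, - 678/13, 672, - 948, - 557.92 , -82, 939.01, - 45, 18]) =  [ - 948, - 557.92, - 537, - 82, - 678/13,- 45, 18,  664, 672, 939.01]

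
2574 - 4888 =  - 2314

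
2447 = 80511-78064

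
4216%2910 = 1306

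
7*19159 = 134113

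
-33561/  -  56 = 599  +  17/56 = 599.30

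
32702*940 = 30739880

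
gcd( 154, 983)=1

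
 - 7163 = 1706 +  - 8869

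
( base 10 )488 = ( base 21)125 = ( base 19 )16d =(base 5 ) 3423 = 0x1e8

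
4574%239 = 33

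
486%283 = 203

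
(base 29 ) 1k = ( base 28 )1l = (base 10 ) 49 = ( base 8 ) 61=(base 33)1G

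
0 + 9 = 9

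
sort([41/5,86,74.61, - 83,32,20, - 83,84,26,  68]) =[  -  83, - 83,41/5,20,26,32,68,74.61,84,86]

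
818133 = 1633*501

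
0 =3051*0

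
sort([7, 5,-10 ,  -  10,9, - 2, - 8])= [  -  10,-10,-8, - 2, 5,7,9]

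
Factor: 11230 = 2^1*5^1*1123^1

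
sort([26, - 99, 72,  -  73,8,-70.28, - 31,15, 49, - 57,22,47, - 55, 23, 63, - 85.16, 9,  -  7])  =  [ - 99,-85.16, - 73, - 70.28, - 57, - 55, - 31, - 7, 8,9, 15, 22, 23, 26, 47,  49, 63,72]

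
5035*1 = 5035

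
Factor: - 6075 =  -3^5*5^2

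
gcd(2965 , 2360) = 5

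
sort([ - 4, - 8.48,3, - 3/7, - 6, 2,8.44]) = [ - 8.48, - 6, - 4, - 3/7, 2,3 , 8.44 ]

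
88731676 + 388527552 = 477259228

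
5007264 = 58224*86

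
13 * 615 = 7995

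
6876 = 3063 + 3813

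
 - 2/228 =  - 1 + 113/114 = -0.01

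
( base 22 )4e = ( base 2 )1100110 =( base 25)42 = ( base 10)102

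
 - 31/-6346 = 31/6346 = 0.00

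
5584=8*698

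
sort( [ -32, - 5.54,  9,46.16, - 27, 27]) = [ - 32, - 27,-5.54, 9,27, 46.16] 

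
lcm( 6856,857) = 6856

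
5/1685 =1/337 = 0.00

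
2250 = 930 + 1320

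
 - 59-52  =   - 111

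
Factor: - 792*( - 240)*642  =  2^8*3^4*5^1*11^1*107^1  =  122031360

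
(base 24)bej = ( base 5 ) 203231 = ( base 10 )6691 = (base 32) 6H3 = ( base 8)15043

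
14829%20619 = 14829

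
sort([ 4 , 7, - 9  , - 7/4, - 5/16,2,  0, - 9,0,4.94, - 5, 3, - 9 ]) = [ - 9 ,  -  9, - 9, - 5, - 7/4,- 5/16, 0, 0 , 2 , 3, 4, 4.94,  7 ]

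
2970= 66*45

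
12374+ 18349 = 30723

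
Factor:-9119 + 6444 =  - 2675 = -  5^2*107^1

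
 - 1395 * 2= - 2790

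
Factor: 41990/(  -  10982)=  - 5^1*13^1*17^(-1 ) = -65/17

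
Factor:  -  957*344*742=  - 2^4*3^1*7^1*11^1*29^1*43^1*53^1 = - 244272336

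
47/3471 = 47/3471= 0.01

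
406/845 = 406/845 = 0.48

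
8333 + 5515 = 13848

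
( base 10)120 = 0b1111000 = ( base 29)44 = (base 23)55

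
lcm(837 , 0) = 0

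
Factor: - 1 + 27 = 26 = 2^1*13^1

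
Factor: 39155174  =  2^1*19577587^1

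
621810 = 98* 6345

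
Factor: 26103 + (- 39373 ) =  - 13270 = - 2^1 * 5^1*1327^1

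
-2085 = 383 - 2468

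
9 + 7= 16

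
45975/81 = 15325/27 = 567.59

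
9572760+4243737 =13816497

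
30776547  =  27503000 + 3273547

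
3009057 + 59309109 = 62318166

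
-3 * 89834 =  - 269502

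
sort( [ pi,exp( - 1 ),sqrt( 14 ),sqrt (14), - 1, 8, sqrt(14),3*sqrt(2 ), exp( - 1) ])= [ - 1, exp(  -  1), exp( - 1), pi, sqrt( 14),sqrt( 14), sqrt ( 14 ),3 * sqrt( 2 ),  8 ]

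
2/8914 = 1/4457 = 0.00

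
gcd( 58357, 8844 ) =67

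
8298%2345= 1263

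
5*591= 2955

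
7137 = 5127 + 2010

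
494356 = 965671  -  471315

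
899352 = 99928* 9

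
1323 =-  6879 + 8202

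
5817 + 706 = 6523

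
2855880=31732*90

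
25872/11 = 2352  =  2352.00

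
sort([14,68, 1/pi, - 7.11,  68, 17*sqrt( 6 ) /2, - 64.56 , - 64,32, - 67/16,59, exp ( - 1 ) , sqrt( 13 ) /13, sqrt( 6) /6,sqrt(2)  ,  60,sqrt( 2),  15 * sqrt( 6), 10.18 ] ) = [ - 64.56, - 64, - 7.11, - 67/16, sqrt( 13)/13,  1/pi,exp( - 1 ),sqrt( 6 )/6,sqrt(2 ), sqrt( 2 ), 10.18, 14,17*sqrt( 6)/2,  32, 15*sqrt( 6),  59,60, 68, 68 ] 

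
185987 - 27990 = 157997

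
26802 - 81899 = - 55097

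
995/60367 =995/60367 = 0.02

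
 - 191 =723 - 914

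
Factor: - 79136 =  - 2^5 *2473^1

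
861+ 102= 963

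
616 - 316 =300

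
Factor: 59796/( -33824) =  - 2^ (-3)*3^2*7^( - 1)*11^1 = - 99/56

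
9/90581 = 9/90581  =  0.00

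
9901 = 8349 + 1552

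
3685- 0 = 3685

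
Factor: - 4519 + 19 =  -2^2 * 3^2*5^3 = - 4500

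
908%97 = 35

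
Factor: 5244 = 2^2*3^1*19^1*23^1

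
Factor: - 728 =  - 2^3*7^1 * 13^1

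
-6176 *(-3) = 18528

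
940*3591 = 3375540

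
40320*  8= 322560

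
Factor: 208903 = 317^1*659^1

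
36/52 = 9/13= 0.69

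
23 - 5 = 18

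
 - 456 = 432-888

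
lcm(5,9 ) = 45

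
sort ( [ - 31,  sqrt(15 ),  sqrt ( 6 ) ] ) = [ - 31, sqrt( 6), sqrt (15) ] 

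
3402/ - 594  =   - 6  +  3/11  =  - 5.73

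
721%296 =129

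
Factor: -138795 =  - 3^1 * 5^1*19^1*487^1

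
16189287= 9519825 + 6669462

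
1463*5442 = 7961646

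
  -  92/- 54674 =46/27337 = 0.00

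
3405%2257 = 1148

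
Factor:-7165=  - 5^1*1433^1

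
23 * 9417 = 216591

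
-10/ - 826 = 5/413 = 0.01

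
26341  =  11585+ 14756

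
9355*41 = 383555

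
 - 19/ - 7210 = 19/7210= 0.00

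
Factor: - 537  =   - 3^1  *179^1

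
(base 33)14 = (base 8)45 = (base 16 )25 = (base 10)37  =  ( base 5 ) 122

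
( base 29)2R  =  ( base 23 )3G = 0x55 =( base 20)45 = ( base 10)85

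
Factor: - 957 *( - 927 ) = 887139 = 3^3*11^1*29^1 * 103^1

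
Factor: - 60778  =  -2^1*30389^1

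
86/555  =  86/555 = 0.15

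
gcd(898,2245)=449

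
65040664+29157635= 94198299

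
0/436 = 0 =0.00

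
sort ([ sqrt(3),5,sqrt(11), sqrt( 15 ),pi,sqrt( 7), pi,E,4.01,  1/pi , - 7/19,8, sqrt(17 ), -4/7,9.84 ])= [-4/7,-7/19,1/pi,sqrt( 3 ),sqrt(7 ),  E , pi,pi,sqrt (11 ) , sqrt( 15), 4.01, sqrt(17 ),5,8,9.84]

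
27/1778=27/1778=0.02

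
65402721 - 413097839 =-347695118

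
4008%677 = 623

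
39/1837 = 39/1837=0.02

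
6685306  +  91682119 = 98367425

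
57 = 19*3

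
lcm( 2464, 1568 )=17248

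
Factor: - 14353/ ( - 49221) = 3^ (-3 ) * 31^1*463^1*1823^( - 1) 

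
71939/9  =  7993 + 2/9 =7993.22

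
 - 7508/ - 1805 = 4 + 288/1805 = 4.16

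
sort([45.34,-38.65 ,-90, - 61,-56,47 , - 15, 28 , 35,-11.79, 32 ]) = [ - 90, - 61, - 56, - 38.65 ,-15,-11.79, 28,32, 35, 45.34 , 47 ]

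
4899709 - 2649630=2250079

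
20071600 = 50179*400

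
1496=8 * 187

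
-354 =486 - 840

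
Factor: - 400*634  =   - 2^5*5^2*317^1 =- 253600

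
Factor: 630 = 2^1*3^2*5^1*7^1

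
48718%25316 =23402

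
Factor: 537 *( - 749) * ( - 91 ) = 3^1*7^2*13^1*107^1*179^1 = 36601383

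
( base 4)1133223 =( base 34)5A3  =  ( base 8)13753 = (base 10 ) 6123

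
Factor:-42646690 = -2^1 * 5^1*4264669^1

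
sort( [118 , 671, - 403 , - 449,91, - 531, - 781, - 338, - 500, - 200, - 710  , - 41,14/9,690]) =[ - 781, - 710,-531, - 500 , - 449, - 403, - 338, - 200, - 41, 14/9,91,  118,671,690 ]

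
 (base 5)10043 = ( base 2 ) 1010001000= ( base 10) 648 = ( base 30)li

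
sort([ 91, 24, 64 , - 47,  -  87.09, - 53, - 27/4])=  [  -  87.09, - 53,-47, - 27/4,24, 64, 91 ]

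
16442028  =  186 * 88398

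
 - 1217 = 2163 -3380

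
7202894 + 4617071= 11819965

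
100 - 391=  -  291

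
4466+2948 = 7414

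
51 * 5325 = 271575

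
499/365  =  1 + 134/365 = 1.37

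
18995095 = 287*66185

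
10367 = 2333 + 8034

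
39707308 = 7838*5066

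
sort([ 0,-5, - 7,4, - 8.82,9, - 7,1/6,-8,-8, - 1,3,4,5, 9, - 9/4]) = [ - 8.82,- 8, - 8, - 7, - 7, - 5,-9/4,  -  1, 0, 1/6, 3,  4,4,5, 9, 9 ]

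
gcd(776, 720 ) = 8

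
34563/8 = 4320+3/8 = 4320.38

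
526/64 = 263/32 = 8.22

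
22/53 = 22/53 = 0.42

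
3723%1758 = 207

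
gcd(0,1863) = 1863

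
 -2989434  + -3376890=-6366324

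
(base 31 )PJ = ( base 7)2213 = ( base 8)1432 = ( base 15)37E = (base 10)794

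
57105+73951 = 131056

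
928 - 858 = 70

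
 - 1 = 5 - 6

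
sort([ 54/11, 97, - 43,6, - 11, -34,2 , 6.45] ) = [ - 43 , - 34, - 11,2,54/11 , 6,6.45,97] 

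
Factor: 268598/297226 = 11^1*29^1*353^( - 1 )= 319/353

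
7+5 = 12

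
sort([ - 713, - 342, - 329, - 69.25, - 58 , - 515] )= [ - 713,  -  515,  -  342, - 329, - 69.25,-58]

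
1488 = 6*248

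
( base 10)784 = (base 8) 1420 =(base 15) 374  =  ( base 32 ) og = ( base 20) 1j4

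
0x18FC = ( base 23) C22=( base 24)b2c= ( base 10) 6396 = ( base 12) 3850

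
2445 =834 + 1611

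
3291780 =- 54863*( - 60)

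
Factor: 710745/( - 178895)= - 147/37 = - 3^1*7^2*37^( - 1) 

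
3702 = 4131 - 429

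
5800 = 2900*2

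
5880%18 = 12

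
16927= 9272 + 7655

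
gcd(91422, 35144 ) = 2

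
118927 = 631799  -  512872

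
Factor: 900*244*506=111117600 = 2^5*3^2*5^2*11^1*23^1*61^1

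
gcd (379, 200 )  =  1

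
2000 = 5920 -3920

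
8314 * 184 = 1529776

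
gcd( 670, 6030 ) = 670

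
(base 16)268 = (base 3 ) 211211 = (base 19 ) 1d8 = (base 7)1540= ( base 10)616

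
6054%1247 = 1066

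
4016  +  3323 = 7339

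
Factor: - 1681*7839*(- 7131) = 93967747029 =3^3*13^1*41^2*67^1*2377^1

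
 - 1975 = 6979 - 8954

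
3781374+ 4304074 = 8085448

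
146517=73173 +73344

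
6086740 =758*8030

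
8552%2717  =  401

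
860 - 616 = 244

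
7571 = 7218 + 353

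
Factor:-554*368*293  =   - 59734496 = - 2^5*23^1*277^1*293^1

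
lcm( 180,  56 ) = 2520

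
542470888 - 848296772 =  - 305825884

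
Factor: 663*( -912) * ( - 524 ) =2^6 * 3^2*13^1*17^1*19^1*  131^1 = 316839744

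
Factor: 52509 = 3^1* 23^1*761^1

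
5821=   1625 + 4196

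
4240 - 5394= - 1154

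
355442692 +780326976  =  1135769668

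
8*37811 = 302488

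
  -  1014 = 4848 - 5862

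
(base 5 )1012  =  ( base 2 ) 10000100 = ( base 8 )204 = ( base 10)132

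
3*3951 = 11853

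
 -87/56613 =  - 1 + 18842/18871= - 0.00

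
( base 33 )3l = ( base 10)120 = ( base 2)1111000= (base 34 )3I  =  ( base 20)60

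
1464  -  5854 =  - 4390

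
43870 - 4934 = 38936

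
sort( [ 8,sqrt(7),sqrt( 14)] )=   [ sqrt( 7 ), sqrt( 14 ),8] 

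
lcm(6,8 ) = 24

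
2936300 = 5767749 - 2831449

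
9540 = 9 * 1060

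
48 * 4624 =221952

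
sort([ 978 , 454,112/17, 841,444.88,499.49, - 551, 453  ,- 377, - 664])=[  -  664, - 551 ,  -  377, 112/17,444.88, 453, 454, 499.49, 841, 978 ]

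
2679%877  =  48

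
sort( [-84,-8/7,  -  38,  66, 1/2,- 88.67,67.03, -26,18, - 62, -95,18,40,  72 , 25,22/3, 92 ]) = [  -  95, - 88.67, - 84,  -  62,-38,  -  26,  -  8/7,1/2, 22/3,18, 18,25,40,66,67.03, 72, 92 ] 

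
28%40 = 28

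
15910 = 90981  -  75071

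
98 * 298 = 29204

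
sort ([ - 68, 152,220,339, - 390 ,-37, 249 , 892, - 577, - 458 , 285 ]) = [ - 577, - 458 , - 390 , - 68, - 37, 152, 220,249, 285, 339, 892 ] 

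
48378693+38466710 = 86845403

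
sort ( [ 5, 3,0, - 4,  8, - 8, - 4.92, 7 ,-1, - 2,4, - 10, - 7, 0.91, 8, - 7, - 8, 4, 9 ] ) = [ - 10,  -  8,-8, - 7, - 7, - 4.92, - 4,-2, - 1, 0,0.91, 3,4, 4, 5 , 7,8,8, 9] 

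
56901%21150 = 14601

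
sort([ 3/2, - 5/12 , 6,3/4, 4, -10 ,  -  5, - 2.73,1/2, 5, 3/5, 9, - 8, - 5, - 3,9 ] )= [ - 10, -8, - 5, - 5, - 3, - 2.73, - 5/12,  1/2,  3/5,3/4,  3/2,4,5,6,9,9] 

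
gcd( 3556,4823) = 7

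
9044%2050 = 844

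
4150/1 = 4150= 4150.00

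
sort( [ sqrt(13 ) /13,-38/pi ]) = [-38/pi, sqrt( 13 )/13 ] 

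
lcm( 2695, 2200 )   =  107800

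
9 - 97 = - 88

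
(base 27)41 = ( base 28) 3p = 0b1101101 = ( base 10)109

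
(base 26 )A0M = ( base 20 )gj2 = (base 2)1101001111110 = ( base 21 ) f7k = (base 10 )6782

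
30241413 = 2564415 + 27676998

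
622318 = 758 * 821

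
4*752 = 3008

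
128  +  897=1025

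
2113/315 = 6 + 223/315 = 6.71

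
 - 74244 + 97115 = 22871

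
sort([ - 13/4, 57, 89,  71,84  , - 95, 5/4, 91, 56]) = [ - 95, - 13/4, 5/4, 56, 57,71, 84,89,91 ] 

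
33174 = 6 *5529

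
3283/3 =1094 + 1/3  =  1094.33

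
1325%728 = 597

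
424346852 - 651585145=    - 227238293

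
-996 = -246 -750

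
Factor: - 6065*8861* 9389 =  - 504583309385 = -5^1 * 41^1 * 229^1*1213^1*8861^1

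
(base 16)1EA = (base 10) 490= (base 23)l7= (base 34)ee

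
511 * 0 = 0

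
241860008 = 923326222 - 681466214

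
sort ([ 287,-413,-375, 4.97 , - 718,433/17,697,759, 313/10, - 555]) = [-718, - 555, - 413, - 375,4.97,433/17, 313/10, 287,697,759 ]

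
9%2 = 1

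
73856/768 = 577/6 = 96.17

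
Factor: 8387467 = 11^1*29^1* 26293^1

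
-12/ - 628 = 3/157= 0.02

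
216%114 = 102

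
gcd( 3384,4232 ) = 8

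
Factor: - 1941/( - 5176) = 2^( - 3 )*3^1=3/8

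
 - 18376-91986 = -110362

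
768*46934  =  36045312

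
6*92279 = 553674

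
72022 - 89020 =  - 16998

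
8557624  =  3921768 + 4635856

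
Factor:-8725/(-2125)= 5^( - 1)*17^(  -  1)*349^1 = 349/85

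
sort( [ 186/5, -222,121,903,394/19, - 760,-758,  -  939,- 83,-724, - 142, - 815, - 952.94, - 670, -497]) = [ - 952.94 ,  -  939, - 815, - 760, - 758, -724, - 670,-497,-222 , - 142, - 83,394/19,186/5,121, 903 ]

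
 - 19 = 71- 90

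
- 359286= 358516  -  717802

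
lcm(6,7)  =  42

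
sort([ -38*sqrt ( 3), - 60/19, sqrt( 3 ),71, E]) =[ - 38 * sqrt( 3 ),-60/19,sqrt( 3 ), E, 71] 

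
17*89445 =1520565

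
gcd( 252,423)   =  9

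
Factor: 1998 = 2^1*3^3*37^1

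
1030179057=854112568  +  176066489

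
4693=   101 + 4592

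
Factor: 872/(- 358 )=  - 2^2  *109^1* 179^(  -  1 ) = - 436/179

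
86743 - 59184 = 27559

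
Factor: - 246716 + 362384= 115668=2^2*3^5*7^1 * 17^1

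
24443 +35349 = 59792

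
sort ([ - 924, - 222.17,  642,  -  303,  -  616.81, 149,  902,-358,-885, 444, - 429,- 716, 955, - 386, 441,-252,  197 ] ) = [-924,-885, - 716, - 616.81, - 429,-386, - 358  ,-303, - 252,- 222.17,149, 197,441, 444, 642, 902,955 ] 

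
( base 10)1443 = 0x5A3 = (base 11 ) 10a2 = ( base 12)a03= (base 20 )3C3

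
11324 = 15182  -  3858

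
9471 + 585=10056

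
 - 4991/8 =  - 4991/8 = - 623.88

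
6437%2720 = 997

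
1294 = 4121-2827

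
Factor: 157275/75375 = 699/335  =  3^1*5^( - 1)*67^( - 1 )*233^1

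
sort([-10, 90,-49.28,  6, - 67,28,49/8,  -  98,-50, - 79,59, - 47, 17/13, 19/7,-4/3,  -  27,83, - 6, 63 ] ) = [ - 98, - 79, - 67, - 50,- 49.28, - 47, - 27,-10, - 6,-4/3, 17/13,19/7,6,49/8,28,59,63,83,90]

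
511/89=511/89  =  5.74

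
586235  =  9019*65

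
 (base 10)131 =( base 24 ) 5b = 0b10000011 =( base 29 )4F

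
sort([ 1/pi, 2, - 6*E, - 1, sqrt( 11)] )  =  [ - 6 * E,  -  1,1/pi, 2, sqrt( 11)] 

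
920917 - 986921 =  - 66004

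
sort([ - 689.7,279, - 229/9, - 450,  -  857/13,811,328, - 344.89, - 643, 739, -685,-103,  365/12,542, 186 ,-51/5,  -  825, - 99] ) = [ - 825,- 689.7, - 685,  -  643, - 450, - 344.89, - 103 , - 99, - 857/13,  -  229/9,  -  51/5,365/12,186,279,328,542, 739,811 ]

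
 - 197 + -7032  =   - 7229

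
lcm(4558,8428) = 446684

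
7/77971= 7/77971  =  0.00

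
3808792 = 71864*53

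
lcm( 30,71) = 2130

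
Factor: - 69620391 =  - 3^4*197^1*4363^1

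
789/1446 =263/482 = 0.55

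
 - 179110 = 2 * (-89555 ) 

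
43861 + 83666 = 127527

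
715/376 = 1 + 339/376  =  1.90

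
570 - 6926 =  - 6356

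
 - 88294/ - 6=14715 + 2/3 = 14715.67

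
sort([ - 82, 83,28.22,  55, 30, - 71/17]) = [-82, - 71/17,28.22,  30,  55, 83] 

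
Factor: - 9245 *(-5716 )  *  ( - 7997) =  - 422596826740 = - 2^2 *5^1 * 11^1* 43^2*727^1 * 1429^1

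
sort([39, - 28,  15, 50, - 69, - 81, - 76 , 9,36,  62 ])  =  [ - 81,  -  76, - 69, - 28,9,  15  ,  36, 39,50, 62]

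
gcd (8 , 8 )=8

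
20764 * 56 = 1162784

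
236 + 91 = 327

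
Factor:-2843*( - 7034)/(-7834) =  - 9998831/3917 = - 2843^1*3517^1 * 3917^ (- 1 )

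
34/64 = 17/32 = 0.53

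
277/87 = 277/87  =  3.18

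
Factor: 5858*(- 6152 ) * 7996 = - 2^6*29^1*101^1*769^1*1999^1 =- 288163174336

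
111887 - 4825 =107062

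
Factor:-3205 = -5^1*641^1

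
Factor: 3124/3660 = 3^( -1)*5^( - 1 )*11^1 *61^( - 1) * 71^1 =781/915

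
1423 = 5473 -4050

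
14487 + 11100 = 25587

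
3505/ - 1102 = -4 + 903/1102   =  - 3.18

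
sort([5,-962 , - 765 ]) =[-962,- 765,5]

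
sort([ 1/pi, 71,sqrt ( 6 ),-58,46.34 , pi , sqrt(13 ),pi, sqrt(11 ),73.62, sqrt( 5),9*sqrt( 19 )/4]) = [-58, 1/pi,sqrt (5 ),sqrt(6 ),  pi,  pi,sqrt( 11 ),sqrt( 13 ),9*sqrt (19 )/4, 46.34, 71,73.62]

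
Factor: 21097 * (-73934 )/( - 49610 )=779892799/24805=5^( - 1)*7^1 *11^(- 2)*17^2*41^ ( - 1 )*73^1*5281^1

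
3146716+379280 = 3525996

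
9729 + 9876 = 19605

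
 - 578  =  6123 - 6701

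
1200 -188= 1012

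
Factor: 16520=2^3 * 5^1* 7^1*59^1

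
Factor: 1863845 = 5^1*372769^1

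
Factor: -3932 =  - 2^2*983^1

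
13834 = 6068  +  7766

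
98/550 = 49/275 = 0.18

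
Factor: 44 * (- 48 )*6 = - 2^7 * 3^2*11^1 = - 12672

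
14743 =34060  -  19317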